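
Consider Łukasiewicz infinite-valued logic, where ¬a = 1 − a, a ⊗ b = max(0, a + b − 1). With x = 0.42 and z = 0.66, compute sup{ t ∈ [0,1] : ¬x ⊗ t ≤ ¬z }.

0.76

¬x = 1 − 0.42 = 0.58
So the left factor is ¬x = 0.58.
¬z = 1 − 0.66 = 0.34
So the right-hand bound is ¬z = 0.34.
The residuum of the Łukasiewicz t-norm gives the supremum: min(1, 1 − 0.58 + 0.34).
1 − 0.58 + 0.34 = 0.76, so t = min(1, 0.76) = 0.76.
Check: 0.58 ⊗ 0.76 = max(0, 0.34) = 0.34 ≤ 0.34.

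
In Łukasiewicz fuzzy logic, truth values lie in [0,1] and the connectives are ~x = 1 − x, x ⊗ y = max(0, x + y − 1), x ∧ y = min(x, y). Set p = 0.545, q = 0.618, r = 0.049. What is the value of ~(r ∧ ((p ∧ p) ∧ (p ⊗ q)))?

p ∧ p = min(0.545, 0.545) = 0.545
p ⊗ q = max(0, 0.545 + 0.618 − 1) = max(0, 0.163) = 0.163
(p ∧ p) ∧ (p ⊗ q) = min(0.545, 0.163) = 0.163
r ∧ ((p ∧ p) ∧ (p ⊗ q)) = min(0.049, 0.163) = 0.049
~(r ∧ ((p ∧ p) ∧ (p ⊗ q))) = 1 − 0.049 = 0.951

0.951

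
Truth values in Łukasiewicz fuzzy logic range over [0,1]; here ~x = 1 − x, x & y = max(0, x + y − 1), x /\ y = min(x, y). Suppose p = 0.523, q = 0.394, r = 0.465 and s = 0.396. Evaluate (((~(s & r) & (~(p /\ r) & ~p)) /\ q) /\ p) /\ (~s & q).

0.000

s & r = max(0, 0.396 + 0.465 − 1) = max(0, -0.139) = 0.000
~(s & r) = 1 − 0.000 = 1.000
p /\ r = min(0.523, 0.465) = 0.465
~(p /\ r) = 1 − 0.465 = 0.535
~p = 1 − 0.523 = 0.477
~(p /\ r) & ~p = max(0, 0.535 + 0.477 − 1) = max(0, 0.012) = 0.012
~(s & r) & (~(p /\ r) & ~p) = max(0, 1.000 + 0.012 − 1) = max(0, 0.012) = 0.012
(~(s & r) & (~(p /\ r) & ~p)) /\ q = min(0.012, 0.394) = 0.012
((~(s & r) & (~(p /\ r) & ~p)) /\ q) /\ p = min(0.012, 0.523) = 0.012
~s = 1 − 0.396 = 0.604
~s & q = max(0, 0.604 + 0.394 − 1) = max(0, -0.002) = 0.000
(((~(s & r) & (~(p /\ r) & ~p)) /\ q) /\ p) /\ (~s & q) = min(0.012, 0.000) = 0.000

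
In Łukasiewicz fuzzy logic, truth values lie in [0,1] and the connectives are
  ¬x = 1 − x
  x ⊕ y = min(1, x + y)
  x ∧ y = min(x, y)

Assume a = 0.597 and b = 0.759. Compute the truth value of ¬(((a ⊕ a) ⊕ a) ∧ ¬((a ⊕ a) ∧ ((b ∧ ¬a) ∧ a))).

0.403

a ⊕ a = min(1, 0.597 + 0.597) = min(1, 1.194) = 1.000
(a ⊕ a) ⊕ a = min(1, 1.000 + 0.597) = min(1, 1.597) = 1.000
¬a = 1 − 0.597 = 0.403
b ∧ ¬a = min(0.759, 0.403) = 0.403
(b ∧ ¬a) ∧ a = min(0.403, 0.597) = 0.403
(a ⊕ a) ∧ ((b ∧ ¬a) ∧ a) = min(1.000, 0.403) = 0.403
¬((a ⊕ a) ∧ ((b ∧ ¬a) ∧ a)) = 1 − 0.403 = 0.597
((a ⊕ a) ⊕ a) ∧ ¬((a ⊕ a) ∧ ((b ∧ ¬a) ∧ a)) = min(1.000, 0.597) = 0.597
¬(((a ⊕ a) ⊕ a) ∧ ¬((a ⊕ a) ∧ ((b ∧ ¬a) ∧ a))) = 1 − 0.597 = 0.403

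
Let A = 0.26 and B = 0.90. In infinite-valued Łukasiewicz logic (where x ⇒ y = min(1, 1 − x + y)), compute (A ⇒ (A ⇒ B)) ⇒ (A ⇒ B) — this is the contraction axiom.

A ⇒ B = min(1, 1 − 0.26 + 0.90) = min(1, 1.64) = 1.00
A ⇒ (A ⇒ B) = min(1, 1 − 0.26 + 1.00) = min(1, 1.74) = 1.00
(A ⇒ (A ⇒ B)) ⇒ (A ⇒ B) = min(1, 1 − 1.00 + 1.00) = min(1, 1.00) = 1.00

1.00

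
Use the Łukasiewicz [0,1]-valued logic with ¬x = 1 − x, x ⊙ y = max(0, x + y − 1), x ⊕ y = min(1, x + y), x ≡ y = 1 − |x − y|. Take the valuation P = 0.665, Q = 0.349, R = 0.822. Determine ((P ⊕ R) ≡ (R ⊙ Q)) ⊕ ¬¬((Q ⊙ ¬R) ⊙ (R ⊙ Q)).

0.171

P ⊕ R = min(1, 0.665 + 0.822) = min(1, 1.487) = 1.000
R ⊙ Q = max(0, 0.822 + 0.349 − 1) = max(0, 0.171) = 0.171
(P ⊕ R) ≡ (R ⊙ Q) = 1 − |1.000 − 0.171| = 1 − 0.829 = 0.171
¬R = 1 − 0.822 = 0.178
Q ⊙ ¬R = max(0, 0.349 + 0.178 − 1) = max(0, -0.473) = 0.000
(Q ⊙ ¬R) ⊙ (R ⊙ Q) = max(0, 0.000 + 0.171 − 1) = max(0, -0.829) = 0.000
¬((Q ⊙ ¬R) ⊙ (R ⊙ Q)) = 1 − 0.000 = 1.000
¬¬((Q ⊙ ¬R) ⊙ (R ⊙ Q)) = 1 − 1.000 = 0.000
((P ⊕ R) ≡ (R ⊙ Q)) ⊕ ¬¬((Q ⊙ ¬R) ⊙ (R ⊙ Q)) = min(1, 0.171 + 0.000) = min(1, 0.171) = 0.171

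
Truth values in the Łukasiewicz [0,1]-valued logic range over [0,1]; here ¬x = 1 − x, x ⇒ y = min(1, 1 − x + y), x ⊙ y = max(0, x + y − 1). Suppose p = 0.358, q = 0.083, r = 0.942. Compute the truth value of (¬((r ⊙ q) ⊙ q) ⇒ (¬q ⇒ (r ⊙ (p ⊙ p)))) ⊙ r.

r ⊙ q = max(0, 0.942 + 0.083 − 1) = max(0, 0.025) = 0.025
(r ⊙ q) ⊙ q = max(0, 0.025 + 0.083 − 1) = max(0, -0.892) = 0.000
¬((r ⊙ q) ⊙ q) = 1 − 0.000 = 1.000
¬q = 1 − 0.083 = 0.917
p ⊙ p = max(0, 0.358 + 0.358 − 1) = max(0, -0.284) = 0.000
r ⊙ (p ⊙ p) = max(0, 0.942 + 0.000 − 1) = max(0, -0.058) = 0.000
¬q ⇒ (r ⊙ (p ⊙ p)) = min(1, 1 − 0.917 + 0.000) = min(1, 0.083) = 0.083
¬((r ⊙ q) ⊙ q) ⇒ (¬q ⇒ (r ⊙ (p ⊙ p))) = min(1, 1 − 1.000 + 0.083) = min(1, 0.083) = 0.083
(¬((r ⊙ q) ⊙ q) ⇒ (¬q ⇒ (r ⊙ (p ⊙ p)))) ⊙ r = max(0, 0.083 + 0.942 − 1) = max(0, 0.025) = 0.025

0.025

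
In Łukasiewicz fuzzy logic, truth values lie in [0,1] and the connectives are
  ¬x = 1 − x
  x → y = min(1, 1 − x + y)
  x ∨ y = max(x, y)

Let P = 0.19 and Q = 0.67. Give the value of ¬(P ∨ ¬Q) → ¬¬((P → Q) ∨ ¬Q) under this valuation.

¬Q = 1 − 0.67 = 0.33
P ∨ ¬Q = max(0.19, 0.33) = 0.33
¬(P ∨ ¬Q) = 1 − 0.33 = 0.67
P → Q = min(1, 1 − 0.19 + 0.67) = min(1, 1.48) = 1.00
(P → Q) ∨ ¬Q = max(1.00, 0.33) = 1.00
¬((P → Q) ∨ ¬Q) = 1 − 1.00 = 0.00
¬¬((P → Q) ∨ ¬Q) = 1 − 0.00 = 1.00
¬(P ∨ ¬Q) → ¬¬((P → Q) ∨ ¬Q) = min(1, 1 − 0.67 + 1.00) = min(1, 1.33) = 1.00

1.00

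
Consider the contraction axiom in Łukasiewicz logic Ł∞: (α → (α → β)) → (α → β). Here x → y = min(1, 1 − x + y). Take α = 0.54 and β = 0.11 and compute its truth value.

0.57

α → β = min(1, 1 − 0.54 + 0.11) = min(1, 0.57) = 0.57
α → (α → β) = min(1, 1 − 0.54 + 0.57) = min(1, 1.03) = 1.00
(α → (α → β)) → (α → β) = min(1, 1 − 1.00 + 0.57) = min(1, 0.57) = 0.57
(The value 0.57 < 1 shows this instance is not satisfied; fails in Ł∞ (the t-norm is not idempotent).)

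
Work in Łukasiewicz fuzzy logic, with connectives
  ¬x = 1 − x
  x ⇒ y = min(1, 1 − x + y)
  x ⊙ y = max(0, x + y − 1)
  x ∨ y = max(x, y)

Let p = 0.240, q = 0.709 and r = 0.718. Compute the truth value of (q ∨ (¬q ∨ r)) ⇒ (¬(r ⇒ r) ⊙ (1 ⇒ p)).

0.282

¬q = 1 − 0.709 = 0.291
¬q ∨ r = max(0.291, 0.718) = 0.718
q ∨ (¬q ∨ r) = max(0.709, 0.718) = 0.718
r ⇒ r = min(1, 1 − 0.718 + 0.718) = min(1, 1.000) = 1.000
¬(r ⇒ r) = 1 − 1.000 = 0.000
1 ⇒ p = min(1, 1 − 1.000 + 0.240) = min(1, 0.240) = 0.240
¬(r ⇒ r) ⊙ (1 ⇒ p) = max(0, 0.000 + 0.240 − 1) = max(0, -0.760) = 0.000
(q ∨ (¬q ∨ r)) ⇒ (¬(r ⇒ r) ⊙ (1 ⇒ p)) = min(1, 1 − 0.718 + 0.000) = min(1, 0.282) = 0.282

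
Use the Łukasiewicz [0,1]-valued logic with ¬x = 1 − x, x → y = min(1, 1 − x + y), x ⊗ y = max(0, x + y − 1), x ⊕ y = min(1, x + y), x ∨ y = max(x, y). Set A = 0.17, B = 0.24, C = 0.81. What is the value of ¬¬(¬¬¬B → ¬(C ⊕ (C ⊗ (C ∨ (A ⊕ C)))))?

¬B = 1 − 0.24 = 0.76
¬¬B = 1 − 0.76 = 0.24
¬¬¬B = 1 − 0.24 = 0.76
A ⊕ C = min(1, 0.17 + 0.81) = min(1, 0.98) = 0.98
C ∨ (A ⊕ C) = max(0.81, 0.98) = 0.98
C ⊗ (C ∨ (A ⊕ C)) = max(0, 0.81 + 0.98 − 1) = max(0, 0.79) = 0.79
C ⊕ (C ⊗ (C ∨ (A ⊕ C))) = min(1, 0.81 + 0.79) = min(1, 1.60) = 1.00
¬(C ⊕ (C ⊗ (C ∨ (A ⊕ C)))) = 1 − 1.00 = 0.00
¬¬¬B → ¬(C ⊕ (C ⊗ (C ∨ (A ⊕ C)))) = min(1, 1 − 0.76 + 0.00) = min(1, 0.24) = 0.24
¬(¬¬¬B → ¬(C ⊕ (C ⊗ (C ∨ (A ⊕ C))))) = 1 − 0.24 = 0.76
¬¬(¬¬¬B → ¬(C ⊕ (C ⊗ (C ∨ (A ⊕ C))))) = 1 − 0.76 = 0.24

0.24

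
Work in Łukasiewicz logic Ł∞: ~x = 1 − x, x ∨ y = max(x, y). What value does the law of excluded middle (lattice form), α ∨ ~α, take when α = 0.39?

~α = 1 − 0.39 = 0.61
α ∨ ~α = max(0.39, 0.61) = 0.61
(The value 0.61 < 1 shows this instance is not satisfied; not a Ł∞-tautology — its value is max(a, 1−a).)

0.61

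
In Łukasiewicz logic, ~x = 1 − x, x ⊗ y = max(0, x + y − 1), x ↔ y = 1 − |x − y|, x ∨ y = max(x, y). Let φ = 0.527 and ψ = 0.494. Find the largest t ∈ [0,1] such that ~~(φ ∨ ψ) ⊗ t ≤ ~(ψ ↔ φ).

0.506

φ ∨ ψ = max(0.527, 0.494) = 0.527
~(φ ∨ ψ) = 1 − 0.527 = 0.473
~~(φ ∨ ψ) = 1 − 0.473 = 0.527
So the left factor is ~~(φ ∨ ψ) = 0.527.
ψ ↔ φ = 1 − |0.494 − 0.527| = 1 − 0.033 = 0.967
~(ψ ↔ φ) = 1 − 0.967 = 0.033
So the right-hand bound is ~(ψ ↔ φ) = 0.033.
The residuum of the Łukasiewicz t-norm gives the supremum: min(1, 1 − 0.527 + 0.033).
1 − 0.527 + 0.033 = 0.506, so t = min(1, 0.506) = 0.506.
Check: 0.527 ⊗ 0.506 = max(0, 0.033) = 0.033 ≤ 0.033.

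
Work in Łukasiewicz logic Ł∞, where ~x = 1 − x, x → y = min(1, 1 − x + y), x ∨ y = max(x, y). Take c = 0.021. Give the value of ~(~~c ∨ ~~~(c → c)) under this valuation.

~c = 1 − 0.021 = 0.979
~~c = 1 − 0.979 = 0.021
c → c = min(1, 1 − 0.021 + 0.021) = min(1, 1.000) = 1.000
~(c → c) = 1 − 1.000 = 0.000
~~(c → c) = 1 − 0.000 = 1.000
~~~(c → c) = 1 − 1.000 = 0.000
~~c ∨ ~~~(c → c) = max(0.021, 0.000) = 0.021
~(~~c ∨ ~~~(c → c)) = 1 − 0.021 = 0.979

0.979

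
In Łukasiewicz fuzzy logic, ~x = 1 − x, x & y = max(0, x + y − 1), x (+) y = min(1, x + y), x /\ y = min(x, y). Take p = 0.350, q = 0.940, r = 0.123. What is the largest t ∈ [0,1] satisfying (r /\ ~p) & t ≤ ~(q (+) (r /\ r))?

~p = 1 − 0.350 = 0.650
r /\ ~p = min(0.123, 0.650) = 0.123
So the left factor is r /\ ~p = 0.123.
r /\ r = min(0.123, 0.123) = 0.123
q (+) (r /\ r) = min(1, 0.940 + 0.123) = min(1, 1.063) = 1.000
~(q (+) (r /\ r)) = 1 − 1.000 = 0.000
So the right-hand bound is ~(q (+) (r /\ r)) = 0.000.
The residuum of the Łukasiewicz t-norm gives the supremum: min(1, 1 − 0.123 + 0.000).
1 − 0.123 + 0.000 = 0.877, so t = min(1, 0.877) = 0.877.
Check: 0.123 & 0.877 = max(0, 0.000) = 0.000 ≤ 0.000.

0.877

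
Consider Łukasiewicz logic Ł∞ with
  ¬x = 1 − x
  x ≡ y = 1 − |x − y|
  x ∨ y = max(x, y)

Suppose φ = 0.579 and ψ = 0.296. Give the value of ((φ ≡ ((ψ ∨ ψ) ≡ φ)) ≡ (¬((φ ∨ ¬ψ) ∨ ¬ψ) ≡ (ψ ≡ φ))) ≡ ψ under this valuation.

0.579

ψ ∨ ψ = max(0.296, 0.296) = 0.296
(ψ ∨ ψ) ≡ φ = 1 − |0.296 − 0.579| = 1 − 0.283 = 0.717
φ ≡ ((ψ ∨ ψ) ≡ φ) = 1 − |0.579 − 0.717| = 1 − 0.138 = 0.862
¬ψ = 1 − 0.296 = 0.704
φ ∨ ¬ψ = max(0.579, 0.704) = 0.704
(φ ∨ ¬ψ) ∨ ¬ψ = max(0.704, 0.704) = 0.704
¬((φ ∨ ¬ψ) ∨ ¬ψ) = 1 − 0.704 = 0.296
ψ ≡ φ = 1 − |0.296 − 0.579| = 1 − 0.283 = 0.717
¬((φ ∨ ¬ψ) ∨ ¬ψ) ≡ (ψ ≡ φ) = 1 − |0.296 − 0.717| = 1 − 0.421 = 0.579
(φ ≡ ((ψ ∨ ψ) ≡ φ)) ≡ (¬((φ ∨ ¬ψ) ∨ ¬ψ) ≡ (ψ ≡ φ)) = 1 − |0.862 − 0.579| = 1 − 0.283 = 0.717
((φ ≡ ((ψ ∨ ψ) ≡ φ)) ≡ (¬((φ ∨ ¬ψ) ∨ ¬ψ) ≡ (ψ ≡ φ))) ≡ ψ = 1 − |0.717 − 0.296| = 1 − 0.421 = 0.579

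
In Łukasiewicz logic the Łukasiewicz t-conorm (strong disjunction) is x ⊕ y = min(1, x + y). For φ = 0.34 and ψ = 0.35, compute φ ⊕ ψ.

0.69

φ ⊕ ψ = min(1, 0.34 + 0.35) = min(1, 0.69) = 0.69
For comparison, the Gödel t-conorm max(x, y) would give 0.35.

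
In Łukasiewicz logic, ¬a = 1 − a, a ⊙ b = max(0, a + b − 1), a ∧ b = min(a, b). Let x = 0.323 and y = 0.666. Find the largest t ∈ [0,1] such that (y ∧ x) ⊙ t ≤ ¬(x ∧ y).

1.000

y ∧ x = min(0.666, 0.323) = 0.323
So the left factor is y ∧ x = 0.323.
x ∧ y = min(0.323, 0.666) = 0.323
¬(x ∧ y) = 1 − 0.323 = 0.677
So the right-hand bound is ¬(x ∧ y) = 0.677.
The residuum of the Łukasiewicz t-norm gives the supremum: min(1, 1 − 0.323 + 0.677).
1 − 0.323 + 0.677 = 1.354, so t = min(1, 1.354) = 1.000.
Check: 0.323 ⊙ 1.000 = max(0, 0.323) = 0.323 ≤ 0.677.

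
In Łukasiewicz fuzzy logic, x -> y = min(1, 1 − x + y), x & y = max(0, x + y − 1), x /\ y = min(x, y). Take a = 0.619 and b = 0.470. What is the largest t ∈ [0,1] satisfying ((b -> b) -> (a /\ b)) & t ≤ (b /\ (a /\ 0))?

0.530

b -> b = min(1, 1 − 0.470 + 0.470) = min(1, 1.000) = 1.000
a /\ b = min(0.619, 0.470) = 0.470
(b -> b) -> (a /\ b) = min(1, 1 − 1.000 + 0.470) = min(1, 0.470) = 0.470
So the left factor is (b -> b) -> (a /\ b) = 0.470.
a /\ 0 = min(0.619, 0.000) = 0.000
b /\ (a /\ 0) = min(0.470, 0.000) = 0.000
So the right-hand bound is b /\ (a /\ 0) = 0.000.
The residuum of the Łukasiewicz t-norm gives the supremum: min(1, 1 − 0.470 + 0.000).
1 − 0.470 + 0.000 = 0.530, so t = min(1, 0.530) = 0.530.
Check: 0.470 & 0.530 = max(0, 0.000) = 0.000 ≤ 0.000.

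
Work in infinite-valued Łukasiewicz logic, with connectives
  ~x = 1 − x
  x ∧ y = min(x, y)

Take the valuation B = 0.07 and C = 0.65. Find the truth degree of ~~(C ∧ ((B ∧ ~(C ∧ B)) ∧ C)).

0.07

C ∧ B = min(0.65, 0.07) = 0.07
~(C ∧ B) = 1 − 0.07 = 0.93
B ∧ ~(C ∧ B) = min(0.07, 0.93) = 0.07
(B ∧ ~(C ∧ B)) ∧ C = min(0.07, 0.65) = 0.07
C ∧ ((B ∧ ~(C ∧ B)) ∧ C) = min(0.65, 0.07) = 0.07
~(C ∧ ((B ∧ ~(C ∧ B)) ∧ C)) = 1 − 0.07 = 0.93
~~(C ∧ ((B ∧ ~(C ∧ B)) ∧ C)) = 1 − 0.93 = 0.07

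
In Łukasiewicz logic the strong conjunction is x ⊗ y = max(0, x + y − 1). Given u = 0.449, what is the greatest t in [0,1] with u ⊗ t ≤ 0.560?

1.000

The residuum of the Łukasiewicz t-norm gives the supremum: min(1, 1 − 0.449 + 0.560).
1 − 0.449 + 0.560 = 1.111, so t = min(1, 1.111) = 1.000.
Check: 0.449 ⊗ 1.000 = max(0, 0.449) = 0.449 ≤ 0.560.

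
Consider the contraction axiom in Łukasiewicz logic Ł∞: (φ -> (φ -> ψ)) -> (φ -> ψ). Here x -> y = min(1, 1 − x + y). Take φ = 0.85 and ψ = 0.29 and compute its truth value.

0.85

φ -> ψ = min(1, 1 − 0.85 + 0.29) = min(1, 0.44) = 0.44
φ -> (φ -> ψ) = min(1, 1 − 0.85 + 0.44) = min(1, 0.59) = 0.59
(φ -> (φ -> ψ)) -> (φ -> ψ) = min(1, 1 − 0.59 + 0.44) = min(1, 0.85) = 0.85
(The value 0.85 < 1 shows this instance is not satisfied; fails in Ł∞ (the t-norm is not idempotent).)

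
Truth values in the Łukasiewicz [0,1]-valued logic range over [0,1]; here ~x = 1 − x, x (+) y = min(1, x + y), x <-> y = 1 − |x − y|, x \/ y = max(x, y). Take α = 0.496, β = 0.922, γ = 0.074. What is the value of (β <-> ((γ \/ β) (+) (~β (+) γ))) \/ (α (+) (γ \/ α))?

0.992

γ \/ β = max(0.074, 0.922) = 0.922
~β = 1 − 0.922 = 0.078
~β (+) γ = min(1, 0.078 + 0.074) = min(1, 0.152) = 0.152
(γ \/ β) (+) (~β (+) γ) = min(1, 0.922 + 0.152) = min(1, 1.074) = 1.000
β <-> ((γ \/ β) (+) (~β (+) γ)) = 1 − |0.922 − 1.000| = 1 − 0.078 = 0.922
γ \/ α = max(0.074, 0.496) = 0.496
α (+) (γ \/ α) = min(1, 0.496 + 0.496) = min(1, 0.992) = 0.992
(β <-> ((γ \/ β) (+) (~β (+) γ))) \/ (α (+) (γ \/ α)) = max(0.922, 0.992) = 0.992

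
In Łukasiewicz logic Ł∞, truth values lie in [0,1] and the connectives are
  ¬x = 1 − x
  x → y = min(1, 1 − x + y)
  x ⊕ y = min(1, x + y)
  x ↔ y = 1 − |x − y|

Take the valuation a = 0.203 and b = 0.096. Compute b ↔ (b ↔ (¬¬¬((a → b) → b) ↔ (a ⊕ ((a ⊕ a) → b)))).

0.904

a → b = min(1, 1 − 0.203 + 0.096) = min(1, 0.893) = 0.893
(a → b) → b = min(1, 1 − 0.893 + 0.096) = min(1, 0.203) = 0.203
¬((a → b) → b) = 1 − 0.203 = 0.797
¬¬((a → b) → b) = 1 − 0.797 = 0.203
¬¬¬((a → b) → b) = 1 − 0.203 = 0.797
a ⊕ a = min(1, 0.203 + 0.203) = min(1, 0.406) = 0.406
(a ⊕ a) → b = min(1, 1 − 0.406 + 0.096) = min(1, 0.690) = 0.690
a ⊕ ((a ⊕ a) → b) = min(1, 0.203 + 0.690) = min(1, 0.893) = 0.893
¬¬¬((a → b) → b) ↔ (a ⊕ ((a ⊕ a) → b)) = 1 − |0.797 − 0.893| = 1 − 0.096 = 0.904
b ↔ (¬¬¬((a → b) → b) ↔ (a ⊕ ((a ⊕ a) → b))) = 1 − |0.096 − 0.904| = 1 − 0.808 = 0.192
b ↔ (b ↔ (¬¬¬((a → b) → b) ↔ (a ⊕ ((a ⊕ a) → b)))) = 1 − |0.096 − 0.192| = 1 − 0.096 = 0.904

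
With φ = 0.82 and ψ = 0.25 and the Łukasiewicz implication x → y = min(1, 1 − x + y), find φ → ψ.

0.43

φ → ψ = min(1, 1 − 0.82 + 0.25) = min(1, 0.43) = 0.43
For comparison, the Gödel implication (1 if x ≤ y else y) would give 0.25.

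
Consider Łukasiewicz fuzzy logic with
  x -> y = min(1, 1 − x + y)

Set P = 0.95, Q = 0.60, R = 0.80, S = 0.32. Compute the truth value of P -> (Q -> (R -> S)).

R -> S = min(1, 1 − 0.80 + 0.32) = min(1, 0.52) = 0.52
Q -> (R -> S) = min(1, 1 − 0.60 + 0.52) = min(1, 0.92) = 0.92
P -> (Q -> (R -> S)) = min(1, 1 − 0.95 + 0.92) = min(1, 0.97) = 0.97

0.97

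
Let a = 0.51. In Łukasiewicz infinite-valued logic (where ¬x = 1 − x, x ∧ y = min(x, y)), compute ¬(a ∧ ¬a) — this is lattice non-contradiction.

0.51

¬a = 1 − 0.51 = 0.49
a ∧ ¬a = min(0.51, 0.49) = 0.49
¬(a ∧ ¬a) = 1 − 0.49 = 0.51
(The value 0.51 < 1 shows this instance is not satisfied; not a Ł∞-tautology — its value is 1 − min(a, 1−a).)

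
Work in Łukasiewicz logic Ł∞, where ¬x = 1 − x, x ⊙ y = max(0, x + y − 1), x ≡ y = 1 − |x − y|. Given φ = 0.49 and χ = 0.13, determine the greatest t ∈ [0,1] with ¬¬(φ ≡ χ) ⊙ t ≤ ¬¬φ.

φ ≡ χ = 1 − |0.49 − 0.13| = 1 − 0.36 = 0.64
¬(φ ≡ χ) = 1 − 0.64 = 0.36
¬¬(φ ≡ χ) = 1 − 0.36 = 0.64
So the left factor is ¬¬(φ ≡ χ) = 0.64.
¬φ = 1 − 0.49 = 0.51
¬¬φ = 1 − 0.51 = 0.49
So the right-hand bound is ¬¬φ = 0.49.
The residuum of the Łukasiewicz t-norm gives the supremum: min(1, 1 − 0.64 + 0.49).
1 − 0.64 + 0.49 = 0.85, so t = min(1, 0.85) = 0.85.
Check: 0.64 ⊙ 0.85 = max(0, 0.49) = 0.49 ≤ 0.49.

0.85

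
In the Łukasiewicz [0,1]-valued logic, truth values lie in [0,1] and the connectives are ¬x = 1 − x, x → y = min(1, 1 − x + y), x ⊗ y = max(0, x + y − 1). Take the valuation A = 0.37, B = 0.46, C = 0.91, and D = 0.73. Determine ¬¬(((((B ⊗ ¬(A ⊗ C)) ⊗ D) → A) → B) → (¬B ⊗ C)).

0.99

A ⊗ C = max(0, 0.37 + 0.91 − 1) = max(0, 0.28) = 0.28
¬(A ⊗ C) = 1 − 0.28 = 0.72
B ⊗ ¬(A ⊗ C) = max(0, 0.46 + 0.72 − 1) = max(0, 0.18) = 0.18
(B ⊗ ¬(A ⊗ C)) ⊗ D = max(0, 0.18 + 0.73 − 1) = max(0, -0.09) = 0.00
((B ⊗ ¬(A ⊗ C)) ⊗ D) → A = min(1, 1 − 0.00 + 0.37) = min(1, 1.37) = 1.00
(((B ⊗ ¬(A ⊗ C)) ⊗ D) → A) → B = min(1, 1 − 1.00 + 0.46) = min(1, 0.46) = 0.46
¬B = 1 − 0.46 = 0.54
¬B ⊗ C = max(0, 0.54 + 0.91 − 1) = max(0, 0.45) = 0.45
((((B ⊗ ¬(A ⊗ C)) ⊗ D) → A) → B) → (¬B ⊗ C) = min(1, 1 − 0.46 + 0.45) = min(1, 0.99) = 0.99
¬(((((B ⊗ ¬(A ⊗ C)) ⊗ D) → A) → B) → (¬B ⊗ C)) = 1 − 0.99 = 0.01
¬¬(((((B ⊗ ¬(A ⊗ C)) ⊗ D) → A) → B) → (¬B ⊗ C)) = 1 − 0.01 = 0.99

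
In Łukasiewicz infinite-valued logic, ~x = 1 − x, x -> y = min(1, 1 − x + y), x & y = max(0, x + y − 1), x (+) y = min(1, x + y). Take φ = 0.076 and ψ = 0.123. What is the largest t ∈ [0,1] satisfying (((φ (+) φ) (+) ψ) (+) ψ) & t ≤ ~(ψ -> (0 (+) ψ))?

φ (+) φ = min(1, 0.076 + 0.076) = min(1, 0.152) = 0.152
(φ (+) φ) (+) ψ = min(1, 0.152 + 0.123) = min(1, 0.275) = 0.275
((φ (+) φ) (+) ψ) (+) ψ = min(1, 0.275 + 0.123) = min(1, 0.398) = 0.398
So the left factor is ((φ (+) φ) (+) ψ) (+) ψ = 0.398.
0 (+) ψ = min(1, 0.000 + 0.123) = min(1, 0.123) = 0.123
ψ -> (0 (+) ψ) = min(1, 1 − 0.123 + 0.123) = min(1, 1.000) = 1.000
~(ψ -> (0 (+) ψ)) = 1 − 1.000 = 0.000
So the right-hand bound is ~(ψ -> (0 (+) ψ)) = 0.000.
The residuum of the Łukasiewicz t-norm gives the supremum: min(1, 1 − 0.398 + 0.000).
1 − 0.398 + 0.000 = 0.602, so t = min(1, 0.602) = 0.602.
Check: 0.398 & 0.602 = max(0, 0.000) = 0.000 ≤ 0.000.

0.602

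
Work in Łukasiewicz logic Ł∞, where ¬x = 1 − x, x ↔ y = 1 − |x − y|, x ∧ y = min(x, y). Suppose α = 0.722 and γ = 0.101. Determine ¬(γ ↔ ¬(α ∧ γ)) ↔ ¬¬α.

α ∧ γ = min(0.722, 0.101) = 0.101
¬(α ∧ γ) = 1 − 0.101 = 0.899
γ ↔ ¬(α ∧ γ) = 1 − |0.101 − 0.899| = 1 − 0.798 = 0.202
¬(γ ↔ ¬(α ∧ γ)) = 1 − 0.202 = 0.798
¬α = 1 − 0.722 = 0.278
¬¬α = 1 − 0.278 = 0.722
¬(γ ↔ ¬(α ∧ γ)) ↔ ¬¬α = 1 − |0.798 − 0.722| = 1 − 0.076 = 0.924

0.924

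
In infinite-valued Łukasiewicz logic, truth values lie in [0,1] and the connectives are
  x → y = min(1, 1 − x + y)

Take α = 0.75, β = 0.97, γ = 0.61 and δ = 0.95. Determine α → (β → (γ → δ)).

1.00

γ → δ = min(1, 1 − 0.61 + 0.95) = min(1, 1.34) = 1.00
β → (γ → δ) = min(1, 1 − 0.97 + 1.00) = min(1, 1.03) = 1.00
α → (β → (γ → δ)) = min(1, 1 − 0.75 + 1.00) = min(1, 1.25) = 1.00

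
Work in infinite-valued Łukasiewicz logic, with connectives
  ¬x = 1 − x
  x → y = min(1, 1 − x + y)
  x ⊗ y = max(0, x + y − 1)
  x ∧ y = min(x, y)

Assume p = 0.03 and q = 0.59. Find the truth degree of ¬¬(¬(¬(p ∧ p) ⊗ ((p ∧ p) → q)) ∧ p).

0.03

p ∧ p = min(0.03, 0.03) = 0.03
¬(p ∧ p) = 1 − 0.03 = 0.97
(p ∧ p) → q = min(1, 1 − 0.03 + 0.59) = min(1, 1.56) = 1.00
¬(p ∧ p) ⊗ ((p ∧ p) → q) = max(0, 0.97 + 1.00 − 1) = max(0, 0.97) = 0.97
¬(¬(p ∧ p) ⊗ ((p ∧ p) → q)) = 1 − 0.97 = 0.03
¬(¬(p ∧ p) ⊗ ((p ∧ p) → q)) ∧ p = min(0.03, 0.03) = 0.03
¬(¬(¬(p ∧ p) ⊗ ((p ∧ p) → q)) ∧ p) = 1 − 0.03 = 0.97
¬¬(¬(¬(p ∧ p) ⊗ ((p ∧ p) → q)) ∧ p) = 1 − 0.97 = 0.03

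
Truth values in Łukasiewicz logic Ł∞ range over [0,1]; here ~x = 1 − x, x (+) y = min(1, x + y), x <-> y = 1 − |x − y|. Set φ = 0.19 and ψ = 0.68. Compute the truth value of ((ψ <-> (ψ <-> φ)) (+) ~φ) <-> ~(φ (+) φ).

ψ <-> φ = 1 − |0.68 − 0.19| = 1 − 0.49 = 0.51
ψ <-> (ψ <-> φ) = 1 − |0.68 − 0.51| = 1 − 0.17 = 0.83
~φ = 1 − 0.19 = 0.81
(ψ <-> (ψ <-> φ)) (+) ~φ = min(1, 0.83 + 0.81) = min(1, 1.64) = 1.00
φ (+) φ = min(1, 0.19 + 0.19) = min(1, 0.38) = 0.38
~(φ (+) φ) = 1 − 0.38 = 0.62
((ψ <-> (ψ <-> φ)) (+) ~φ) <-> ~(φ (+) φ) = 1 − |1.00 − 0.62| = 1 − 0.38 = 0.62

0.62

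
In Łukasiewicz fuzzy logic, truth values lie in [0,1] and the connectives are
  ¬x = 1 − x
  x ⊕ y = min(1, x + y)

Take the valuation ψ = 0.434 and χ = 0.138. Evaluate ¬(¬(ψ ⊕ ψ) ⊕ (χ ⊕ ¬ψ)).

ψ ⊕ ψ = min(1, 0.434 + 0.434) = min(1, 0.868) = 0.868
¬(ψ ⊕ ψ) = 1 − 0.868 = 0.132
¬ψ = 1 − 0.434 = 0.566
χ ⊕ ¬ψ = min(1, 0.138 + 0.566) = min(1, 0.704) = 0.704
¬(ψ ⊕ ψ) ⊕ (χ ⊕ ¬ψ) = min(1, 0.132 + 0.704) = min(1, 0.836) = 0.836
¬(¬(ψ ⊕ ψ) ⊕ (χ ⊕ ¬ψ)) = 1 − 0.836 = 0.164

0.164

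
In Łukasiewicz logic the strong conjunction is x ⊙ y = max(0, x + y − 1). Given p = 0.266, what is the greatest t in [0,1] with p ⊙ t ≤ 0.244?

The residuum of the Łukasiewicz t-norm gives the supremum: min(1, 1 − 0.266 + 0.244).
1 − 0.266 + 0.244 = 0.978, so t = min(1, 0.978) = 0.978.
Check: 0.266 ⊙ 0.978 = max(0, 0.244) = 0.244 ≤ 0.244.

0.978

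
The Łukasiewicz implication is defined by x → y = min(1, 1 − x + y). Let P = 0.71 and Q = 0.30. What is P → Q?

P → Q = min(1, 1 − 0.71 + 0.30) = min(1, 0.59) = 0.59
For comparison, the Gödel implication (1 if x ≤ y else y) would give 0.30.

0.59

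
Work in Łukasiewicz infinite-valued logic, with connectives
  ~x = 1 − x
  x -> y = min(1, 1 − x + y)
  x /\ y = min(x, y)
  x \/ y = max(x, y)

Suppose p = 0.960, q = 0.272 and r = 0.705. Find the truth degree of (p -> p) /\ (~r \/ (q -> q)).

p -> p = min(1, 1 − 0.960 + 0.960) = min(1, 1.000) = 1.000
~r = 1 − 0.705 = 0.295
q -> q = min(1, 1 − 0.272 + 0.272) = min(1, 1.000) = 1.000
~r \/ (q -> q) = max(0.295, 1.000) = 1.000
(p -> p) /\ (~r \/ (q -> q)) = min(1.000, 1.000) = 1.000

1.000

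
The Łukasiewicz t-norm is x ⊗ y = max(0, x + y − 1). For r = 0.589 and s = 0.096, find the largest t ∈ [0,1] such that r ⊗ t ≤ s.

0.507

The residuum of the Łukasiewicz t-norm gives the supremum: min(1, 1 − 0.589 + 0.096).
1 − 0.589 + 0.096 = 0.507, so t = min(1, 0.507) = 0.507.
Check: 0.589 ⊗ 0.507 = max(0, 0.096) = 0.096 ≤ 0.096.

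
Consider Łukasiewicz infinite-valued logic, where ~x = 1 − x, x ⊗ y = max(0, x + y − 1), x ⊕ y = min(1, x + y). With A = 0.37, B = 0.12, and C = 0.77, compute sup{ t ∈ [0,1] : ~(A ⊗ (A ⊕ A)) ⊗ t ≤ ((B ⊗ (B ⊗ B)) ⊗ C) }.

0.11

A ⊕ A = min(1, 0.37 + 0.37) = min(1, 0.74) = 0.74
A ⊗ (A ⊕ A) = max(0, 0.37 + 0.74 − 1) = max(0, 0.11) = 0.11
~(A ⊗ (A ⊕ A)) = 1 − 0.11 = 0.89
So the left factor is ~(A ⊗ (A ⊕ A)) = 0.89.
B ⊗ B = max(0, 0.12 + 0.12 − 1) = max(0, -0.76) = 0.00
B ⊗ (B ⊗ B) = max(0, 0.12 + 0.00 − 1) = max(0, -0.88) = 0.00
(B ⊗ (B ⊗ B)) ⊗ C = max(0, 0.00 + 0.77 − 1) = max(0, -0.23) = 0.00
So the right-hand bound is (B ⊗ (B ⊗ B)) ⊗ C = 0.00.
The residuum of the Łukasiewicz t-norm gives the supremum: min(1, 1 − 0.89 + 0.00).
1 − 0.89 + 0.00 = 0.11, so t = min(1, 0.11) = 0.11.
Check: 0.89 ⊗ 0.11 = max(0, 0.00) = 0.00 ≤ 0.00.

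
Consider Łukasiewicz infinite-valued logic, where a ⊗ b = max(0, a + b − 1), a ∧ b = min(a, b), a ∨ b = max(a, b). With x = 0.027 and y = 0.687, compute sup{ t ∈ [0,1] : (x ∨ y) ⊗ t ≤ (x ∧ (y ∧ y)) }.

0.340

x ∨ y = max(0.027, 0.687) = 0.687
So the left factor is x ∨ y = 0.687.
y ∧ y = min(0.687, 0.687) = 0.687
x ∧ (y ∧ y) = min(0.027, 0.687) = 0.027
So the right-hand bound is x ∧ (y ∧ y) = 0.027.
The residuum of the Łukasiewicz t-norm gives the supremum: min(1, 1 − 0.687 + 0.027).
1 − 0.687 + 0.027 = 0.340, so t = min(1, 0.340) = 0.340.
Check: 0.687 ⊗ 0.340 = max(0, 0.027) = 0.027 ≤ 0.027.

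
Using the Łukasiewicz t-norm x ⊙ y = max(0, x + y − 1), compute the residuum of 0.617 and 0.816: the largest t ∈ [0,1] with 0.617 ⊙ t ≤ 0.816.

The residuum of the Łukasiewicz t-norm gives the supremum: min(1, 1 − 0.617 + 0.816).
1 − 0.617 + 0.816 = 1.199, so t = min(1, 1.199) = 1.000.
Check: 0.617 ⊙ 1.000 = max(0, 0.617) = 0.617 ≤ 0.816.

1.000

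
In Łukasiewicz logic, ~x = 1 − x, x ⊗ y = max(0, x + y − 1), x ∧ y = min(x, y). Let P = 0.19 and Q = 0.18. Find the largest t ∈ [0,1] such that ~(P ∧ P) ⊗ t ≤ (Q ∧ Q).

0.37

P ∧ P = min(0.19, 0.19) = 0.19
~(P ∧ P) = 1 − 0.19 = 0.81
So the left factor is ~(P ∧ P) = 0.81.
Q ∧ Q = min(0.18, 0.18) = 0.18
So the right-hand bound is Q ∧ Q = 0.18.
The residuum of the Łukasiewicz t-norm gives the supremum: min(1, 1 − 0.81 + 0.18).
1 − 0.81 + 0.18 = 0.37, so t = min(1, 0.37) = 0.37.
Check: 0.81 ⊗ 0.37 = max(0, 0.18) = 0.18 ≤ 0.18.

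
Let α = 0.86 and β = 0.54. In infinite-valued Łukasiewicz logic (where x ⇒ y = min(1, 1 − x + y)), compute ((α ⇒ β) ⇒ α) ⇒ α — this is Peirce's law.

α ⇒ β = min(1, 1 − 0.86 + 0.54) = min(1, 0.68) = 0.68
(α ⇒ β) ⇒ α = min(1, 1 − 0.68 + 0.86) = min(1, 1.18) = 1.00
((α ⇒ β) ⇒ α) ⇒ α = min(1, 1 − 1.00 + 0.86) = min(1, 0.86) = 0.86
(The value 0.86 < 1 shows this instance is not satisfied; not a Ł∞-tautology in general.)

0.86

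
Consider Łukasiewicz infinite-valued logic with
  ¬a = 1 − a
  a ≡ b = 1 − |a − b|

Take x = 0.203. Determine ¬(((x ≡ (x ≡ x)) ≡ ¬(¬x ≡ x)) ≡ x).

0.406

x ≡ x = 1 − |0.203 − 0.203| = 1 − 0.000 = 1.000
x ≡ (x ≡ x) = 1 − |0.203 − 1.000| = 1 − 0.797 = 0.203
¬x = 1 − 0.203 = 0.797
¬x ≡ x = 1 − |0.797 − 0.203| = 1 − 0.594 = 0.406
¬(¬x ≡ x) = 1 − 0.406 = 0.594
(x ≡ (x ≡ x)) ≡ ¬(¬x ≡ x) = 1 − |0.203 − 0.594| = 1 − 0.391 = 0.609
((x ≡ (x ≡ x)) ≡ ¬(¬x ≡ x)) ≡ x = 1 − |0.609 − 0.203| = 1 − 0.406 = 0.594
¬(((x ≡ (x ≡ x)) ≡ ¬(¬x ≡ x)) ≡ x) = 1 − 0.594 = 0.406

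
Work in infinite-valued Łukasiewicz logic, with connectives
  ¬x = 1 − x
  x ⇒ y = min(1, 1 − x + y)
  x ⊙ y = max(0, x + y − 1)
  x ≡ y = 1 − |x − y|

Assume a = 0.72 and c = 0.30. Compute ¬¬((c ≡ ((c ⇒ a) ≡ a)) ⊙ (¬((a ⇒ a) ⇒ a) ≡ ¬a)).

c ⇒ a = min(1, 1 − 0.30 + 0.72) = min(1, 1.42) = 1.00
(c ⇒ a) ≡ a = 1 − |1.00 − 0.72| = 1 − 0.28 = 0.72
c ≡ ((c ⇒ a) ≡ a) = 1 − |0.30 − 0.72| = 1 − 0.42 = 0.58
a ⇒ a = min(1, 1 − 0.72 + 0.72) = min(1, 1.00) = 1.00
(a ⇒ a) ⇒ a = min(1, 1 − 1.00 + 0.72) = min(1, 0.72) = 0.72
¬((a ⇒ a) ⇒ a) = 1 − 0.72 = 0.28
¬a = 1 − 0.72 = 0.28
¬((a ⇒ a) ⇒ a) ≡ ¬a = 1 − |0.28 − 0.28| = 1 − 0.00 = 1.00
(c ≡ ((c ⇒ a) ≡ a)) ⊙ (¬((a ⇒ a) ⇒ a) ≡ ¬a) = max(0, 0.58 + 1.00 − 1) = max(0, 0.58) = 0.58
¬((c ≡ ((c ⇒ a) ≡ a)) ⊙ (¬((a ⇒ a) ⇒ a) ≡ ¬a)) = 1 − 0.58 = 0.42
¬¬((c ≡ ((c ⇒ a) ≡ a)) ⊙ (¬((a ⇒ a) ⇒ a) ≡ ¬a)) = 1 − 0.42 = 0.58

0.58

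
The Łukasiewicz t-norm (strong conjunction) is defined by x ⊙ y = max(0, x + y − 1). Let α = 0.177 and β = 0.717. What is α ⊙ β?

α ⊙ β = max(0, 0.177 + 0.717 − 1) = max(0, -0.106) = 0.000
For comparison, the Gödel (minimum) t-norm min(x, y) would give 0.177.

0.000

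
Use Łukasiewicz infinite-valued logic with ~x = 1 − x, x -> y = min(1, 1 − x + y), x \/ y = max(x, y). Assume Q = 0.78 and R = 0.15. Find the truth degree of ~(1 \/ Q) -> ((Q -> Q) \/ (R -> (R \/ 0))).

1.00

1 \/ Q = max(1.00, 0.78) = 1.00
~(1 \/ Q) = 1 − 1.00 = 0.00
Q -> Q = min(1, 1 − 0.78 + 0.78) = min(1, 1.00) = 1.00
R \/ 0 = max(0.15, 0.00) = 0.15
R -> (R \/ 0) = min(1, 1 − 0.15 + 0.15) = min(1, 1.00) = 1.00
(Q -> Q) \/ (R -> (R \/ 0)) = max(1.00, 1.00) = 1.00
~(1 \/ Q) -> ((Q -> Q) \/ (R -> (R \/ 0))) = min(1, 1 − 0.00 + 1.00) = min(1, 2.00) = 1.00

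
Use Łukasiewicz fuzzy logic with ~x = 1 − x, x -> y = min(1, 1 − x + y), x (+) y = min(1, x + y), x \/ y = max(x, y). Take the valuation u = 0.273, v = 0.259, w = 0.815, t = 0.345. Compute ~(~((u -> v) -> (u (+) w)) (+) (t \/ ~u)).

0.273

u -> v = min(1, 1 − 0.273 + 0.259) = min(1, 0.986) = 0.986
u (+) w = min(1, 0.273 + 0.815) = min(1, 1.088) = 1.000
(u -> v) -> (u (+) w) = min(1, 1 − 0.986 + 1.000) = min(1, 1.014) = 1.000
~((u -> v) -> (u (+) w)) = 1 − 1.000 = 0.000
~u = 1 − 0.273 = 0.727
t \/ ~u = max(0.345, 0.727) = 0.727
~((u -> v) -> (u (+) w)) (+) (t \/ ~u) = min(1, 0.000 + 0.727) = min(1, 0.727) = 0.727
~(~((u -> v) -> (u (+) w)) (+) (t \/ ~u)) = 1 − 0.727 = 0.273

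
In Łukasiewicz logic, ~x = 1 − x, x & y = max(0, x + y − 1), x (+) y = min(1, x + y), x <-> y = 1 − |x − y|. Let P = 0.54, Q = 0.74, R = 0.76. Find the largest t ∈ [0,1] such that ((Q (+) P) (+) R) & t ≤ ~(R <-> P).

0.22

Q (+) P = min(1, 0.74 + 0.54) = min(1, 1.28) = 1.00
(Q (+) P) (+) R = min(1, 1.00 + 0.76) = min(1, 1.76) = 1.00
So the left factor is (Q (+) P) (+) R = 1.00.
R <-> P = 1 − |0.76 − 0.54| = 1 − 0.22 = 0.78
~(R <-> P) = 1 − 0.78 = 0.22
So the right-hand bound is ~(R <-> P) = 0.22.
The residuum of the Łukasiewicz t-norm gives the supremum: min(1, 1 − 1.00 + 0.22).
1 − 1.00 + 0.22 = 0.22, so t = min(1, 0.22) = 0.22.
Check: 1.00 & 0.22 = max(0, 0.22) = 0.22 ≤ 0.22.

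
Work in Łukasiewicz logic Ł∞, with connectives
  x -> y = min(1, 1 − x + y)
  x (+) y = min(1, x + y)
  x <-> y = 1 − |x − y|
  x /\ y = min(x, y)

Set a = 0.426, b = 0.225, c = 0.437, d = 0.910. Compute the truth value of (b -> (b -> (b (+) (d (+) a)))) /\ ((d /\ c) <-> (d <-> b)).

0.878

d (+) a = min(1, 0.910 + 0.426) = min(1, 1.336) = 1.000
b (+) (d (+) a) = min(1, 0.225 + 1.000) = min(1, 1.225) = 1.000
b -> (b (+) (d (+) a)) = min(1, 1 − 0.225 + 1.000) = min(1, 1.775) = 1.000
b -> (b -> (b (+) (d (+) a))) = min(1, 1 − 0.225 + 1.000) = min(1, 1.775) = 1.000
d /\ c = min(0.910, 0.437) = 0.437
d <-> b = 1 − |0.910 − 0.225| = 1 − 0.685 = 0.315
(d /\ c) <-> (d <-> b) = 1 − |0.437 − 0.315| = 1 − 0.122 = 0.878
(b -> (b -> (b (+) (d (+) a)))) /\ ((d /\ c) <-> (d <-> b)) = min(1.000, 0.878) = 0.878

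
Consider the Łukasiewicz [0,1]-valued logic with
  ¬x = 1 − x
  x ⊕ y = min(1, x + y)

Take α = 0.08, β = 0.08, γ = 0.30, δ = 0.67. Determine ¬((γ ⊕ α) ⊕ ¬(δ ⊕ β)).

γ ⊕ α = min(1, 0.30 + 0.08) = min(1, 0.38) = 0.38
δ ⊕ β = min(1, 0.67 + 0.08) = min(1, 0.75) = 0.75
¬(δ ⊕ β) = 1 − 0.75 = 0.25
(γ ⊕ α) ⊕ ¬(δ ⊕ β) = min(1, 0.38 + 0.25) = min(1, 0.63) = 0.63
¬((γ ⊕ α) ⊕ ¬(δ ⊕ β)) = 1 − 0.63 = 0.37

0.37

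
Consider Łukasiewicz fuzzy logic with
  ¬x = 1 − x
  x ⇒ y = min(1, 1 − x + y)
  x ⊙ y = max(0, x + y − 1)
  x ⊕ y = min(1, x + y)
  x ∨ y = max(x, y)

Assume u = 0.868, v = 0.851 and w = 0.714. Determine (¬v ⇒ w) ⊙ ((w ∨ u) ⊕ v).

1.000

¬v = 1 − 0.851 = 0.149
¬v ⇒ w = min(1, 1 − 0.149 + 0.714) = min(1, 1.565) = 1.000
w ∨ u = max(0.714, 0.868) = 0.868
(w ∨ u) ⊕ v = min(1, 0.868 + 0.851) = min(1, 1.719) = 1.000
(¬v ⇒ w) ⊙ ((w ∨ u) ⊕ v) = max(0, 1.000 + 1.000 − 1) = max(0, 1.000) = 1.000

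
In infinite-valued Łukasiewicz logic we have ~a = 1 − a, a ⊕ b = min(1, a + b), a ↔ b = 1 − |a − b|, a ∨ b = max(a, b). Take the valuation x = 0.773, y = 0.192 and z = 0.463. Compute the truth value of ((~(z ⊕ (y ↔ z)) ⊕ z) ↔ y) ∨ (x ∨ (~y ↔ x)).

y ↔ z = 1 − |0.192 − 0.463| = 1 − 0.271 = 0.729
z ⊕ (y ↔ z) = min(1, 0.463 + 0.729) = min(1, 1.192) = 1.000
~(z ⊕ (y ↔ z)) = 1 − 1.000 = 0.000
~(z ⊕ (y ↔ z)) ⊕ z = min(1, 0.000 + 0.463) = min(1, 0.463) = 0.463
(~(z ⊕ (y ↔ z)) ⊕ z) ↔ y = 1 − |0.463 − 0.192| = 1 − 0.271 = 0.729
~y = 1 − 0.192 = 0.808
~y ↔ x = 1 − |0.808 − 0.773| = 1 − 0.035 = 0.965
x ∨ (~y ↔ x) = max(0.773, 0.965) = 0.965
((~(z ⊕ (y ↔ z)) ⊕ z) ↔ y) ∨ (x ∨ (~y ↔ x)) = max(0.729, 0.965) = 0.965

0.965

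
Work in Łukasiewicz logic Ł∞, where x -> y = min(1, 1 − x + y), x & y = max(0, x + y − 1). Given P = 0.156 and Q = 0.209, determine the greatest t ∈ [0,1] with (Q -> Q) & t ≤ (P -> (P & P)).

Q -> Q = min(1, 1 − 0.209 + 0.209) = min(1, 1.000) = 1.000
So the left factor is Q -> Q = 1.000.
P & P = max(0, 0.156 + 0.156 − 1) = max(0, -0.688) = 0.000
P -> (P & P) = min(1, 1 − 0.156 + 0.000) = min(1, 0.844) = 0.844
So the right-hand bound is P -> (P & P) = 0.844.
The residuum of the Łukasiewicz t-norm gives the supremum: min(1, 1 − 1.000 + 0.844).
1 − 1.000 + 0.844 = 0.844, so t = min(1, 0.844) = 0.844.
Check: 1.000 & 0.844 = max(0, 0.844) = 0.844 ≤ 0.844.

0.844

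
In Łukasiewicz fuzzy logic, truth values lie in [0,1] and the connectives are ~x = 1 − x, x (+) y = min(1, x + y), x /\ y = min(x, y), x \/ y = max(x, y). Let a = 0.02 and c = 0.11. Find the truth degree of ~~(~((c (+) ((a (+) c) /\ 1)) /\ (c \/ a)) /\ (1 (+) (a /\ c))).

0.89

a (+) c = min(1, 0.02 + 0.11) = min(1, 0.13) = 0.13
(a (+) c) /\ 1 = min(0.13, 1.00) = 0.13
c (+) ((a (+) c) /\ 1) = min(1, 0.11 + 0.13) = min(1, 0.24) = 0.24
c \/ a = max(0.11, 0.02) = 0.11
(c (+) ((a (+) c) /\ 1)) /\ (c \/ a) = min(0.24, 0.11) = 0.11
~((c (+) ((a (+) c) /\ 1)) /\ (c \/ a)) = 1 − 0.11 = 0.89
a /\ c = min(0.02, 0.11) = 0.02
1 (+) (a /\ c) = min(1, 1.00 + 0.02) = min(1, 1.02) = 1.00
~((c (+) ((a (+) c) /\ 1)) /\ (c \/ a)) /\ (1 (+) (a /\ c)) = min(0.89, 1.00) = 0.89
~(~((c (+) ((a (+) c) /\ 1)) /\ (c \/ a)) /\ (1 (+) (a /\ c))) = 1 − 0.89 = 0.11
~~(~((c (+) ((a (+) c) /\ 1)) /\ (c \/ a)) /\ (1 (+) (a /\ c))) = 1 − 0.11 = 0.89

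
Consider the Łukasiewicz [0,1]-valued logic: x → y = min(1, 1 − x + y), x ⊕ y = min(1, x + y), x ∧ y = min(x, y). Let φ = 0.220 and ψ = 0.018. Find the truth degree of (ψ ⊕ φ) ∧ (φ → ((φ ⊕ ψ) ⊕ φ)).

0.238

ψ ⊕ φ = min(1, 0.018 + 0.220) = min(1, 0.238) = 0.238
φ ⊕ ψ = min(1, 0.220 + 0.018) = min(1, 0.238) = 0.238
(φ ⊕ ψ) ⊕ φ = min(1, 0.238 + 0.220) = min(1, 0.458) = 0.458
φ → ((φ ⊕ ψ) ⊕ φ) = min(1, 1 − 0.220 + 0.458) = min(1, 1.238) = 1.000
(ψ ⊕ φ) ∧ (φ → ((φ ⊕ ψ) ⊕ φ)) = min(0.238, 1.000) = 0.238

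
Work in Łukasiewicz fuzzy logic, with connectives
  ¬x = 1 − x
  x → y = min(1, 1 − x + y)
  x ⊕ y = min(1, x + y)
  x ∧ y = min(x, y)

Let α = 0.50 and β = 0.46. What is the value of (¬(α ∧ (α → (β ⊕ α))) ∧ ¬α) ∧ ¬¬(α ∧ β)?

0.46

β ⊕ α = min(1, 0.46 + 0.50) = min(1, 0.96) = 0.96
α → (β ⊕ α) = min(1, 1 − 0.50 + 0.96) = min(1, 1.46) = 1.00
α ∧ (α → (β ⊕ α)) = min(0.50, 1.00) = 0.50
¬(α ∧ (α → (β ⊕ α))) = 1 − 0.50 = 0.50
¬α = 1 − 0.50 = 0.50
¬(α ∧ (α → (β ⊕ α))) ∧ ¬α = min(0.50, 0.50) = 0.50
α ∧ β = min(0.50, 0.46) = 0.46
¬(α ∧ β) = 1 − 0.46 = 0.54
¬¬(α ∧ β) = 1 − 0.54 = 0.46
(¬(α ∧ (α → (β ⊕ α))) ∧ ¬α) ∧ ¬¬(α ∧ β) = min(0.50, 0.46) = 0.46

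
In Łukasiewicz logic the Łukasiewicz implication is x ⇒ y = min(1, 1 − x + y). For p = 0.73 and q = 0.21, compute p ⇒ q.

0.48

p ⇒ q = min(1, 1 − 0.73 + 0.21) = min(1, 0.48) = 0.48
For comparison, the Gödel implication (1 if x ≤ y else y) would give 0.21.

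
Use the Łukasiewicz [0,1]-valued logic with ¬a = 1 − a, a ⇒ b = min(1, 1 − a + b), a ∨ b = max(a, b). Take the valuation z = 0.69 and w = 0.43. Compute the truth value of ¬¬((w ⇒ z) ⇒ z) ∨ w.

w ⇒ z = min(1, 1 − 0.43 + 0.69) = min(1, 1.26) = 1.00
(w ⇒ z) ⇒ z = min(1, 1 − 1.00 + 0.69) = min(1, 0.69) = 0.69
¬((w ⇒ z) ⇒ z) = 1 − 0.69 = 0.31
¬¬((w ⇒ z) ⇒ z) = 1 − 0.31 = 0.69
¬¬((w ⇒ z) ⇒ z) ∨ w = max(0.69, 0.43) = 0.69

0.69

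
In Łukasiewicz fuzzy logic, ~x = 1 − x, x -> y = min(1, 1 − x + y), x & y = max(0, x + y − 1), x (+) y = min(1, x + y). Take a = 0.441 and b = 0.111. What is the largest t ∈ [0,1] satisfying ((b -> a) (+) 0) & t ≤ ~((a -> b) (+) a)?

0.000

b -> a = min(1, 1 − 0.111 + 0.441) = min(1, 1.330) = 1.000
(b -> a) (+) 0 = min(1, 1.000 + 0.000) = min(1, 1.000) = 1.000
So the left factor is (b -> a) (+) 0 = 1.000.
a -> b = min(1, 1 − 0.441 + 0.111) = min(1, 0.670) = 0.670
(a -> b) (+) a = min(1, 0.670 + 0.441) = min(1, 1.111) = 1.000
~((a -> b) (+) a) = 1 − 1.000 = 0.000
So the right-hand bound is ~((a -> b) (+) a) = 0.000.
The residuum of the Łukasiewicz t-norm gives the supremum: min(1, 1 − 1.000 + 0.000).
1 − 1.000 + 0.000 = 0.000, so t = min(1, 0.000) = 0.000.
Check: 1.000 & 0.000 = max(0, 0.000) = 0.000 ≤ 0.000.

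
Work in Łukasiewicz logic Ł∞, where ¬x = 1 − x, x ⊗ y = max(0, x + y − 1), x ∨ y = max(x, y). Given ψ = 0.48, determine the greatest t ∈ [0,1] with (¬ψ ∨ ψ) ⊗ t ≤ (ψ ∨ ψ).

¬ψ = 1 − 0.48 = 0.52
¬ψ ∨ ψ = max(0.52, 0.48) = 0.52
So the left factor is ¬ψ ∨ ψ = 0.52.
ψ ∨ ψ = max(0.48, 0.48) = 0.48
So the right-hand bound is ψ ∨ ψ = 0.48.
The residuum of the Łukasiewicz t-norm gives the supremum: min(1, 1 − 0.52 + 0.48).
1 − 0.52 + 0.48 = 0.96, so t = min(1, 0.96) = 0.96.
Check: 0.52 ⊗ 0.96 = max(0, 0.48) = 0.48 ≤ 0.48.

0.96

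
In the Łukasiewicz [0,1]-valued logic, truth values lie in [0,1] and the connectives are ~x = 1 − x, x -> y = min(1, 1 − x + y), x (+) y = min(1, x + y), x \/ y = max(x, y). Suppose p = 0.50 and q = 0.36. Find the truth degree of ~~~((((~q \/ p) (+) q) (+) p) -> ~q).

0.36

~q = 1 − 0.36 = 0.64
~q \/ p = max(0.64, 0.50) = 0.64
(~q \/ p) (+) q = min(1, 0.64 + 0.36) = min(1, 1.00) = 1.00
((~q \/ p) (+) q) (+) p = min(1, 1.00 + 0.50) = min(1, 1.50) = 1.00
(((~q \/ p) (+) q) (+) p) -> ~q = min(1, 1 − 1.00 + 0.64) = min(1, 0.64) = 0.64
~((((~q \/ p) (+) q) (+) p) -> ~q) = 1 − 0.64 = 0.36
~~((((~q \/ p) (+) q) (+) p) -> ~q) = 1 − 0.36 = 0.64
~~~((((~q \/ p) (+) q) (+) p) -> ~q) = 1 − 0.64 = 0.36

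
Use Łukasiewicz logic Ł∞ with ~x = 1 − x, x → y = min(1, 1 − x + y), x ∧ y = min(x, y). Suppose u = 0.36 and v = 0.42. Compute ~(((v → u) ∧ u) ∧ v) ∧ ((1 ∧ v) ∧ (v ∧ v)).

v → u = min(1, 1 − 0.42 + 0.36) = min(1, 0.94) = 0.94
(v → u) ∧ u = min(0.94, 0.36) = 0.36
((v → u) ∧ u) ∧ v = min(0.36, 0.42) = 0.36
~(((v → u) ∧ u) ∧ v) = 1 − 0.36 = 0.64
1 ∧ v = min(1.00, 0.42) = 0.42
v ∧ v = min(0.42, 0.42) = 0.42
(1 ∧ v) ∧ (v ∧ v) = min(0.42, 0.42) = 0.42
~(((v → u) ∧ u) ∧ v) ∧ ((1 ∧ v) ∧ (v ∧ v)) = min(0.64, 0.42) = 0.42

0.42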